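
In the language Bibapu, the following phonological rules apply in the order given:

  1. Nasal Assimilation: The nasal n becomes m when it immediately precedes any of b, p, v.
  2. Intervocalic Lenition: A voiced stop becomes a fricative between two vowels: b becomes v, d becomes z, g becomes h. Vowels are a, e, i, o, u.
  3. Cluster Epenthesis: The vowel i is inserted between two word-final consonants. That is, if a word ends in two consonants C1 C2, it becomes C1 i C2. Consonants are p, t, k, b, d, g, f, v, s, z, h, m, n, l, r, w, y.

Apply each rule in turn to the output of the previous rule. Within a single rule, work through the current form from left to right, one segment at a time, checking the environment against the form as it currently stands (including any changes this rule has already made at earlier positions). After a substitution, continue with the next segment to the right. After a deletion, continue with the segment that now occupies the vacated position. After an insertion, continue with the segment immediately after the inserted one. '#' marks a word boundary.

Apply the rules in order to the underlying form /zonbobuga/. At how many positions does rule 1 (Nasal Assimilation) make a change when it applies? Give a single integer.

1

1 Nasal Assimilation: [zonbobuga] → [zombobuga]
2 Intervocalic Lenition: [zombobuga] → [zombovuha]
3 Cluster Epenthesis: no change — [zombovuha]
Rule 1 changed 1 position(s).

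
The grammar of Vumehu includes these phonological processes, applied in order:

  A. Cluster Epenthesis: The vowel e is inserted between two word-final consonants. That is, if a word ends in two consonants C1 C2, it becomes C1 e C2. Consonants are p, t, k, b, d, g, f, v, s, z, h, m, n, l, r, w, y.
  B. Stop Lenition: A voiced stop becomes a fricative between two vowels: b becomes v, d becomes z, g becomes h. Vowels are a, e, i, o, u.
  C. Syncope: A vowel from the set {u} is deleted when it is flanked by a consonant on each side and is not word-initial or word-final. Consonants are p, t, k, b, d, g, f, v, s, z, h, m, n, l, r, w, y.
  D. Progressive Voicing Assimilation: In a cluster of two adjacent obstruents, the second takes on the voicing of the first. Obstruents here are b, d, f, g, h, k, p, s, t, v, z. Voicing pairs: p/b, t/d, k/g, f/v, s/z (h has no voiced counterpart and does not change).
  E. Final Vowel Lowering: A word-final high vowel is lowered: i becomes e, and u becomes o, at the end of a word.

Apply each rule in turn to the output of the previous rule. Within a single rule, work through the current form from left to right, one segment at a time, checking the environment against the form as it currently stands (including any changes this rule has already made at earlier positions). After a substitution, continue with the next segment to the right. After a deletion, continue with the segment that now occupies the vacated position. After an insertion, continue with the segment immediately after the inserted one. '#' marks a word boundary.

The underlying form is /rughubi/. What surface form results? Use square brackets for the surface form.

[rghfe]

A Cluster Epenthesis: no change — [rughubi]
B Stop Lenition: [rughubi] → [rughuvi]
C Syncope: [rughuvi] → [rghvi]
D Progressive Voicing Assimilation: [rghvi] → [rghfi]
E Final Vowel Lowering: [rghfi] → [rghfe]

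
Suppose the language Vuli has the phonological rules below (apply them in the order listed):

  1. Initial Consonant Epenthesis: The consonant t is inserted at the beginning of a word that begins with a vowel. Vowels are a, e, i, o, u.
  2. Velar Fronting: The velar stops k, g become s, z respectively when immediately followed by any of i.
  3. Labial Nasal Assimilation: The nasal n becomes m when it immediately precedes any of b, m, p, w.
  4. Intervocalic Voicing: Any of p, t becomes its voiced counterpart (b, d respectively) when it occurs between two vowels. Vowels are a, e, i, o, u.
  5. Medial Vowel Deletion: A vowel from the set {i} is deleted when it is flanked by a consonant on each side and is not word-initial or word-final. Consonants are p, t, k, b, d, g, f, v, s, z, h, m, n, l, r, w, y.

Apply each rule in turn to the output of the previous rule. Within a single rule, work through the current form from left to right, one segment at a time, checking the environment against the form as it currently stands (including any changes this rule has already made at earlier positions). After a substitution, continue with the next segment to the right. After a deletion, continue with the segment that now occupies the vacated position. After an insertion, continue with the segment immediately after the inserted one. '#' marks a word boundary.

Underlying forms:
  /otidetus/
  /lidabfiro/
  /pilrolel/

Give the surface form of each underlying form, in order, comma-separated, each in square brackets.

[toddedus], [ldabfro], [plrolel]

/otidetus/:
  1 Initial Consonant Epenthesis: [otidetus] → [totidetus]
  2 Velar Fronting: no change — [totidetus]
  3 Labial Nasal Assimilation: no change — [totidetus]
  4 Intervocalic Voicing: [totidetus] → [todidedus]
  5 Medial Vowel Deletion: [todidedus] → [toddedus]
/lidabfiro/:
  1 Initial Consonant Epenthesis: no change — [lidabfiro]
  2 Velar Fronting: no change — [lidabfiro]
  3 Labial Nasal Assimilation: no change — [lidabfiro]
  4 Intervocalic Voicing: no change — [lidabfiro]
  5 Medial Vowel Deletion: [lidabfiro] → [ldabfro]
/pilrolel/:
  1 Initial Consonant Epenthesis: no change — [pilrolel]
  2 Velar Fronting: no change — [pilrolel]
  3 Labial Nasal Assimilation: no change — [pilrolel]
  4 Intervocalic Voicing: no change — [pilrolel]
  5 Medial Vowel Deletion: [pilrolel] → [plrolel]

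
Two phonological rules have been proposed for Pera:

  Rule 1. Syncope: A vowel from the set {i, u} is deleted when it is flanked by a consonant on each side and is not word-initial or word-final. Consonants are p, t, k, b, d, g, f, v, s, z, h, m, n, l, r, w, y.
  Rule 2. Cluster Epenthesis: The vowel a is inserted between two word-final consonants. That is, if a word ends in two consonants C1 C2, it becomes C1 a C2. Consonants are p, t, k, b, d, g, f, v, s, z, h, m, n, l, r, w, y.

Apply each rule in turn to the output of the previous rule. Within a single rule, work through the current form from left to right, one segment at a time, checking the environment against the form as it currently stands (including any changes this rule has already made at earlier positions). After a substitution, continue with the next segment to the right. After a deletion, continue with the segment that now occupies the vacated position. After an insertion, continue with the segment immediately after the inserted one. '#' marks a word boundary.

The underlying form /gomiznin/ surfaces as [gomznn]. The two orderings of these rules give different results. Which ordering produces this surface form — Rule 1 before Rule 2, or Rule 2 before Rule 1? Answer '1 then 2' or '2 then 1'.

2 then 1

Order 1 then 2:
  1 Syncope: [gomiznin] → [gomznn]
  2 Cluster Epenthesis: [gomznn] → [gomznan]
  result: [gomznan]
Order 2 then 1:
  2 Cluster Epenthesis: no change — [gomiznin]
  1 Syncope: [gomiznin] → [gomznn]
  result: [gomznn]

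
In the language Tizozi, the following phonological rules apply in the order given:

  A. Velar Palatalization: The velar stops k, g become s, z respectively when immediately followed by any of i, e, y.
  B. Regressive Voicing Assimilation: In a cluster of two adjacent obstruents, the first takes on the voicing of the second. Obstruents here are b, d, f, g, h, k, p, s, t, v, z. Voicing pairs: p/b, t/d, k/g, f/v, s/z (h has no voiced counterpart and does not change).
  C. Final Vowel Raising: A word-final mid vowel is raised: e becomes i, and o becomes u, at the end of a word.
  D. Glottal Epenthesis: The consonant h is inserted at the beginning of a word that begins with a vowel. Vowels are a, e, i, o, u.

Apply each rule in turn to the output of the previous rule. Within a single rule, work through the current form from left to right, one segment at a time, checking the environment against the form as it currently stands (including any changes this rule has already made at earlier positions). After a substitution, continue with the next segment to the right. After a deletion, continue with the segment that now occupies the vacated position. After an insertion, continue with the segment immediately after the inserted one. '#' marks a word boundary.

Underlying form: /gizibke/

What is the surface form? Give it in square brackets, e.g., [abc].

[zizipsi]

A Velar Palatalization: [gizibke] → [zizibse]
B Regressive Voicing Assimilation: [zizibse] → [zizipse]
C Final Vowel Raising: [zizipse] → [zizipsi]
D Glottal Epenthesis: no change — [zizipsi]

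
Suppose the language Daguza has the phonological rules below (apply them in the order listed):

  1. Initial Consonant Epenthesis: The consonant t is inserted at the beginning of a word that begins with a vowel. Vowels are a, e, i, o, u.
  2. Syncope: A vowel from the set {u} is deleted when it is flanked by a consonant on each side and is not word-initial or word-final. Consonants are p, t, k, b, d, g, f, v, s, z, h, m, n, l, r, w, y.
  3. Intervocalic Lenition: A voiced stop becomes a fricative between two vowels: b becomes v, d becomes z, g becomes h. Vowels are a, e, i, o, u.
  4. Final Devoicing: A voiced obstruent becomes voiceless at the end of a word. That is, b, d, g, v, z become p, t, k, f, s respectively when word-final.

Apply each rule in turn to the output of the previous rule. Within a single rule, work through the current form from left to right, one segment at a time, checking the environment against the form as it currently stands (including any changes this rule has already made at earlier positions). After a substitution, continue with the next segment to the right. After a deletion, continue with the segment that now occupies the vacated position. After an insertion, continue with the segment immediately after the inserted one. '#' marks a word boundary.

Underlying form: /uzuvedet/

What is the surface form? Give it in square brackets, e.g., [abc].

1 Initial Consonant Epenthesis: [uzuvedet] → [tuzuvedet]
2 Syncope: [tuzuvedet] → [tzvedet]
3 Intervocalic Lenition: [tzvedet] → [tzvezet]
4 Final Devoicing: no change — [tzvezet]

[tzvezet]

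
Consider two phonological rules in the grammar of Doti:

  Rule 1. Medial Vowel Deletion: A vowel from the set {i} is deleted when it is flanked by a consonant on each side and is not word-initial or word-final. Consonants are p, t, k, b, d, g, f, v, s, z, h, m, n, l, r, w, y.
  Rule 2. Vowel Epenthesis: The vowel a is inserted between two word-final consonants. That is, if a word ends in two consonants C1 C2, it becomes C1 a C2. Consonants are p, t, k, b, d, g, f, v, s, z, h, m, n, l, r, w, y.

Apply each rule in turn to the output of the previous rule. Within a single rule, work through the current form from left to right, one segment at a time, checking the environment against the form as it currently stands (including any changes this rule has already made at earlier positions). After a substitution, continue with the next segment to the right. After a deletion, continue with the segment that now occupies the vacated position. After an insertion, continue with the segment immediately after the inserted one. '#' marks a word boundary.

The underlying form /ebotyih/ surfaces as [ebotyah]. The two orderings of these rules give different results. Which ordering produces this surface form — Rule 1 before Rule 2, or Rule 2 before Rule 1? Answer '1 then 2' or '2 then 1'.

Order 1 then 2:
  1 Medial Vowel Deletion: [ebotyih] → [ebotyh]
  2 Vowel Epenthesis: [ebotyh] → [ebotyah]
  result: [ebotyah]
Order 2 then 1:
  2 Vowel Epenthesis: no change — [ebotyih]
  1 Medial Vowel Deletion: [ebotyih] → [ebotyh]
  result: [ebotyh]

1 then 2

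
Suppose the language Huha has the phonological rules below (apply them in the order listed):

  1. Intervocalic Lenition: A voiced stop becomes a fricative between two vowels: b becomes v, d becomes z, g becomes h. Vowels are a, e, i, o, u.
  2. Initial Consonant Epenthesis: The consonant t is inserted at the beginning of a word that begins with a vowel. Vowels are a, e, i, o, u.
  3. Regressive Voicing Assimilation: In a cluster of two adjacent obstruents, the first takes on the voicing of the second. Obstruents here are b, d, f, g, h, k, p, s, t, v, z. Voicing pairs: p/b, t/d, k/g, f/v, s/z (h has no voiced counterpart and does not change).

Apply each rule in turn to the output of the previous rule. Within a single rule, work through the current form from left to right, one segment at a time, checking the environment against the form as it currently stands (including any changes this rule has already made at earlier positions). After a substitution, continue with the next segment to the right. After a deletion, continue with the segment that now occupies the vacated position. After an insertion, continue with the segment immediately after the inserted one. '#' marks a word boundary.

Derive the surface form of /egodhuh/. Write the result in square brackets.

[tehothuh]

1 Intervocalic Lenition: [egodhuh] → [ehodhuh]
2 Initial Consonant Epenthesis: [ehodhuh] → [tehodhuh]
3 Regressive Voicing Assimilation: [tehodhuh] → [tehothuh]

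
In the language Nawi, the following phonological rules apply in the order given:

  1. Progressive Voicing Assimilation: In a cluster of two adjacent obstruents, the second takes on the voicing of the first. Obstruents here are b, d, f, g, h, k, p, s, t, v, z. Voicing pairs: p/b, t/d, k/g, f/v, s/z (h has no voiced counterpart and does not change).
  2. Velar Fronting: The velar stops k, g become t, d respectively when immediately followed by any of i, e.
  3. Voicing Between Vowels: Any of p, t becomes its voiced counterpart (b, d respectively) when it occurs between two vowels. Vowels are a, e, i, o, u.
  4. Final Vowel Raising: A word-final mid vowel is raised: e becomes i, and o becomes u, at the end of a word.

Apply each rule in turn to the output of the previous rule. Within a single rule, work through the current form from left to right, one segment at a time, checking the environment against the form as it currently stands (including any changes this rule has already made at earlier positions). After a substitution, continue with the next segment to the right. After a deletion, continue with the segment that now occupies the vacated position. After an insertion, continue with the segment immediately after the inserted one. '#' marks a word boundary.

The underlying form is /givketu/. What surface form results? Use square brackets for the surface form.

1 Progressive Voicing Assimilation: [givketu] → [givgetu]
2 Velar Fronting: [givgetu] → [divdetu]
3 Voicing Between Vowels: [divdetu] → [divdedu]
4 Final Vowel Raising: no change — [divdedu]

[divdedu]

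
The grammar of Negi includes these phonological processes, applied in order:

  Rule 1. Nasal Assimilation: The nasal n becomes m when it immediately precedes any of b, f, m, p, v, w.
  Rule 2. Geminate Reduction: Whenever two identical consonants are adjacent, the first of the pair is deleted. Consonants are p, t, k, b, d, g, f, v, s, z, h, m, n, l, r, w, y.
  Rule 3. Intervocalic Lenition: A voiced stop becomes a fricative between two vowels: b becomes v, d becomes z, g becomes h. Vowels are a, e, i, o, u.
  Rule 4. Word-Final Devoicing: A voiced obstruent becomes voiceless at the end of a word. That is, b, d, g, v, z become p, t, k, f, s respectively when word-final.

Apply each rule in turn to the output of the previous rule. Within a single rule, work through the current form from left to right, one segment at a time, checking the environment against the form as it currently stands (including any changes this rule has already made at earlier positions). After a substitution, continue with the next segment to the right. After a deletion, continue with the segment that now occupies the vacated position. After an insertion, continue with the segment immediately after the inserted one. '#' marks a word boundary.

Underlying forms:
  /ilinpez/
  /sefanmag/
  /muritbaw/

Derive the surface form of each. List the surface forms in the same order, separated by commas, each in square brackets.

[ilimpes], [sefamak], [muritbaw]

/ilinpez/:
  Rule 1 Nasal Assimilation: [ilinpez] → [ilimpez]
  Rule 2 Geminate Reduction: no change — [ilimpez]
  Rule 3 Intervocalic Lenition: no change — [ilimpez]
  Rule 4 Word-Final Devoicing: [ilimpez] → [ilimpes]
/sefanmag/:
  Rule 1 Nasal Assimilation: [sefanmag] → [sefammag]
  Rule 2 Geminate Reduction: [sefammag] → [sefamag]
  Rule 3 Intervocalic Lenition: no change — [sefamag]
  Rule 4 Word-Final Devoicing: [sefamag] → [sefamak]
/muritbaw/:
  Rule 1 Nasal Assimilation: no change — [muritbaw]
  Rule 2 Geminate Reduction: no change — [muritbaw]
  Rule 3 Intervocalic Lenition: no change — [muritbaw]
  Rule 4 Word-Final Devoicing: no change — [muritbaw]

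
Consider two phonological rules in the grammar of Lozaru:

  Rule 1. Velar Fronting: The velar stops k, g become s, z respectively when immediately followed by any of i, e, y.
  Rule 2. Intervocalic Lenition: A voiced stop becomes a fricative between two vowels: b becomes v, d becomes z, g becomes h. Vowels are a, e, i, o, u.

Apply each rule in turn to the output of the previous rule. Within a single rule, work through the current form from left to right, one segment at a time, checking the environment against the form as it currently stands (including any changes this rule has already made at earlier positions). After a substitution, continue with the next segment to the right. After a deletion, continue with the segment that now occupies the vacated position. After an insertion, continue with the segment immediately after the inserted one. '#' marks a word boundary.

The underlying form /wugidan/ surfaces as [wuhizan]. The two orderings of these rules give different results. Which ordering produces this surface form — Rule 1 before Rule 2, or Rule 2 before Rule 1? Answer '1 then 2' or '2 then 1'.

2 then 1

Order 1 then 2:
  1 Velar Fronting: [wugidan] → [wuzidan]
  2 Intervocalic Lenition: [wuzidan] → [wuzizan]
  result: [wuzizan]
Order 2 then 1:
  2 Intervocalic Lenition: [wugidan] → [wuhizan]
  1 Velar Fronting: no change — [wuhizan]
  result: [wuhizan]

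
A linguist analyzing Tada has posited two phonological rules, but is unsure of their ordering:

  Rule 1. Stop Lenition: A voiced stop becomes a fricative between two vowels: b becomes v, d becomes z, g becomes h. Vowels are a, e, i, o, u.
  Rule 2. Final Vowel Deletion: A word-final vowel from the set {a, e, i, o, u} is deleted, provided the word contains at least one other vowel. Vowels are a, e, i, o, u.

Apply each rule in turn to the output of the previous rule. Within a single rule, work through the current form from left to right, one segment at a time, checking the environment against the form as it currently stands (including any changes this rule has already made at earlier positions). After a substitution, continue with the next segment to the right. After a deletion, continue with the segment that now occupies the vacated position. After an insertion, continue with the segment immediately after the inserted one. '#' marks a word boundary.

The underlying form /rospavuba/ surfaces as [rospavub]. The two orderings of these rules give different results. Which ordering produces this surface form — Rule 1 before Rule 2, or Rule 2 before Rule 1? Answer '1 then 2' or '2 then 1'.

Order 1 then 2:
  1 Stop Lenition: [rospavuba] → [rospavuva]
  2 Final Vowel Deletion: [rospavuva] → [rospavuv]
  result: [rospavuv]
Order 2 then 1:
  2 Final Vowel Deletion: [rospavuba] → [rospavub]
  1 Stop Lenition: no change — [rospavub]
  result: [rospavub]

2 then 1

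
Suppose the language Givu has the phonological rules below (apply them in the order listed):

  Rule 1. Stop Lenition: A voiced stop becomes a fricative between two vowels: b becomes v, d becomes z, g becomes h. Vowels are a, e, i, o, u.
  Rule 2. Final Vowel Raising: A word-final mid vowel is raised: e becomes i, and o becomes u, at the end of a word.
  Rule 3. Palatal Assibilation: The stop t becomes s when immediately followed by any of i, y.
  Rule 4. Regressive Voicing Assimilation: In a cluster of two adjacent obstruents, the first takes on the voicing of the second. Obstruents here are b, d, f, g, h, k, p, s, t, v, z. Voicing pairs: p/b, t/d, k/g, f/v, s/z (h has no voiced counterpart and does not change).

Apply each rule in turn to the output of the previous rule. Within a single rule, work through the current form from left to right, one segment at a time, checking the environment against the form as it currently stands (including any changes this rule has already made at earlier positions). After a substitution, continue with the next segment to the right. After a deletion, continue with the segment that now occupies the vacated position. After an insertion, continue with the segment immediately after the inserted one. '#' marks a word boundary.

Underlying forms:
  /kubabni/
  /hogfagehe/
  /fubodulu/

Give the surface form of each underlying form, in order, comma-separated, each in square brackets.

/kubabni/:
  Rule 1 Stop Lenition: [kubabni] → [kuvabni]
  Rule 2 Final Vowel Raising: no change — [kuvabni]
  Rule 3 Palatal Assibilation: no change — [kuvabni]
  Rule 4 Regressive Voicing Assimilation: no change — [kuvabni]
/hogfagehe/:
  Rule 1 Stop Lenition: [hogfagehe] → [hogfahehe]
  Rule 2 Final Vowel Raising: [hogfahehe] → [hogfahehi]
  Rule 3 Palatal Assibilation: no change — [hogfahehi]
  Rule 4 Regressive Voicing Assimilation: [hogfahehi] → [hokfahehi]
/fubodulu/:
  Rule 1 Stop Lenition: [fubodulu] → [fuvozulu]
  Rule 2 Final Vowel Raising: no change — [fuvozulu]
  Rule 3 Palatal Assibilation: no change — [fuvozulu]
  Rule 4 Regressive Voicing Assimilation: no change — [fuvozulu]

[kuvabni], [hokfahehi], [fuvozulu]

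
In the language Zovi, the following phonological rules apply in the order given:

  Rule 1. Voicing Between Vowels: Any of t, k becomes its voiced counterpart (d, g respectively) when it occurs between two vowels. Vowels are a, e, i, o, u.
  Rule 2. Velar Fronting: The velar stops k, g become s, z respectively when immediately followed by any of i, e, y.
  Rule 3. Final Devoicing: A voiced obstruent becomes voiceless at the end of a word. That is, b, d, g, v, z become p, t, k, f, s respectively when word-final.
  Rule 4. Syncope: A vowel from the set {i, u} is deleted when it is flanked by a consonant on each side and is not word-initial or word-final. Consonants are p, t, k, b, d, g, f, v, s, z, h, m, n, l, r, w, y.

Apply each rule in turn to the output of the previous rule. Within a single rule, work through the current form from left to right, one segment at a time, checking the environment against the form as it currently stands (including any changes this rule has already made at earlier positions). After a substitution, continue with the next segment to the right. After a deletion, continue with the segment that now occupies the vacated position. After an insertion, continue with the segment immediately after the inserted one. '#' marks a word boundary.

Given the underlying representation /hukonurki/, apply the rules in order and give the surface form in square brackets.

[hgonrsi]

Rule 1 Voicing Between Vowels: [hukonurki] → [hugonurki]
Rule 2 Velar Fronting: [hugonurki] → [hugonursi]
Rule 3 Final Devoicing: no change — [hugonursi]
Rule 4 Syncope: [hugonursi] → [hgonrsi]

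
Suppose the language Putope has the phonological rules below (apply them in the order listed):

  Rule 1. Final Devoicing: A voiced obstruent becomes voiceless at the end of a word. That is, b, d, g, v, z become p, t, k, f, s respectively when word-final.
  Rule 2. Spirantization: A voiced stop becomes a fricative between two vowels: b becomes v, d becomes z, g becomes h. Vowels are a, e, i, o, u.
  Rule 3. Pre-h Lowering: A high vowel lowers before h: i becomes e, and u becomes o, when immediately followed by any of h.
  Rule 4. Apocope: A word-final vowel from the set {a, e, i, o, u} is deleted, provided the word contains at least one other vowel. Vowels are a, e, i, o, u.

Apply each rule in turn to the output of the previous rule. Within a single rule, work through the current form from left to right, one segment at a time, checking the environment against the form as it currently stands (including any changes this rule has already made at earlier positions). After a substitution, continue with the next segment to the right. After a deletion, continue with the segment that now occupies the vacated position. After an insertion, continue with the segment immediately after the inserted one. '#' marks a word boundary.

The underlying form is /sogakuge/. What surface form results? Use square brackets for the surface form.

[sohakoh]

Rule 1 Final Devoicing: no change — [sogakuge]
Rule 2 Spirantization: [sogakuge] → [sohakuhe]
Rule 3 Pre-h Lowering: [sohakuhe] → [sohakohe]
Rule 4 Apocope: [sohakohe] → [sohakoh]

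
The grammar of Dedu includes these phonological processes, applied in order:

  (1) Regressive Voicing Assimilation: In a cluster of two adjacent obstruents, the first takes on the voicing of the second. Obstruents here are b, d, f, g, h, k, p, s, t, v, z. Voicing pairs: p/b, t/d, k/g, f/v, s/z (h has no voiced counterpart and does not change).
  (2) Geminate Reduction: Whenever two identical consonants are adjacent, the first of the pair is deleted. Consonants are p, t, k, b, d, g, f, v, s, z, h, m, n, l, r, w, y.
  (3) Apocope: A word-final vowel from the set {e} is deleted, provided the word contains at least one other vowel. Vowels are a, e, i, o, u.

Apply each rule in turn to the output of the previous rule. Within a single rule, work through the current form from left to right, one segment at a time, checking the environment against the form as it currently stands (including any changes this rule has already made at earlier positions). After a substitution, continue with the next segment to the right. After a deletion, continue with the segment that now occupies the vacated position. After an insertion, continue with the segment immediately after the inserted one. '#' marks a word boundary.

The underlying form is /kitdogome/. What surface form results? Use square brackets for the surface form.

(1) Regressive Voicing Assimilation: [kitdogome] → [kiddogome]
(2) Geminate Reduction: [kiddogome] → [kidogome]
(3) Apocope: [kidogome] → [kidogom]

[kidogom]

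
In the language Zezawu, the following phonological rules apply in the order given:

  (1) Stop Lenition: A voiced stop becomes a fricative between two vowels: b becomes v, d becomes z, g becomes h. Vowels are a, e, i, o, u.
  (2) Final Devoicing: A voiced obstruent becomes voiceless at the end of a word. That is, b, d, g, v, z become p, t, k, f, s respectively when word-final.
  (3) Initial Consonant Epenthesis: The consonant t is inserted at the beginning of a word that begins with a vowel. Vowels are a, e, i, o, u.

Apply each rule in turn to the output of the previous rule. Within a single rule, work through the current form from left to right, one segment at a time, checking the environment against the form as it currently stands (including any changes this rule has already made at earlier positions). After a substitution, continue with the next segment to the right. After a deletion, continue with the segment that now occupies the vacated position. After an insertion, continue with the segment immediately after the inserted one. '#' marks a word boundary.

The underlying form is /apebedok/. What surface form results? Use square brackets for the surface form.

[tapevezok]

(1) Stop Lenition: [apebedok] → [apevezok]
(2) Final Devoicing: no change — [apevezok]
(3) Initial Consonant Epenthesis: [apevezok] → [tapevezok]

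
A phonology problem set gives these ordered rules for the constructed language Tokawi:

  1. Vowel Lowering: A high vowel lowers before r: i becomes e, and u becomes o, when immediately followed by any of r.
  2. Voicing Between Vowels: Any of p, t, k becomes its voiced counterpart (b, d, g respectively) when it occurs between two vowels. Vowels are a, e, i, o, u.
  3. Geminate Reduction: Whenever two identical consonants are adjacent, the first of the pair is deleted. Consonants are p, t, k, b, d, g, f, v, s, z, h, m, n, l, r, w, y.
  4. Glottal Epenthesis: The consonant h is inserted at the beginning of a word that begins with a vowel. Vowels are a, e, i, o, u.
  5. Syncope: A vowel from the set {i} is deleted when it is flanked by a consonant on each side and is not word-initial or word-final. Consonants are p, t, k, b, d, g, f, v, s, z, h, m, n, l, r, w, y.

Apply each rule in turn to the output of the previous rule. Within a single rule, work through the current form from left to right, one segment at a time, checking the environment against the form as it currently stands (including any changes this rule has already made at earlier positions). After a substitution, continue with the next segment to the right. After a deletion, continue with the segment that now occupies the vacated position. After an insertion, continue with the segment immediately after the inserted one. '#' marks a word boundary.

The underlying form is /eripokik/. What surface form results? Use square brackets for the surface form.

[herbogk]

1 Vowel Lowering: no change — [eripokik]
2 Voicing Between Vowels: [eripokik] → [eribogik]
3 Geminate Reduction: no change — [eribogik]
4 Glottal Epenthesis: [eribogik] → [heribogik]
5 Syncope: [heribogik] → [herbogk]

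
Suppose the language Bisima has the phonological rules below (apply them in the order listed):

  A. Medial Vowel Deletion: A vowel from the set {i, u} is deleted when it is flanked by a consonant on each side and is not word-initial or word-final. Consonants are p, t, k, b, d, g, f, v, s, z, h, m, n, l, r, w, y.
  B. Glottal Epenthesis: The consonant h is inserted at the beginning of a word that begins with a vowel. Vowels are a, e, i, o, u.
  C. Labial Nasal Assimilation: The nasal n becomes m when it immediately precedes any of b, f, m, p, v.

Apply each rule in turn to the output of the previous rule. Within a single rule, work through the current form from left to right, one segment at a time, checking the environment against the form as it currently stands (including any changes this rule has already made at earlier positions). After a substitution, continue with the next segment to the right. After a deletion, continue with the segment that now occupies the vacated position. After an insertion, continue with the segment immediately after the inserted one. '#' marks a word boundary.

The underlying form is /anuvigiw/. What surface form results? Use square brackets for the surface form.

[hamvgw]

A Medial Vowel Deletion: [anuvigiw] → [anvgw]
B Glottal Epenthesis: [anvgw] → [hanvgw]
C Labial Nasal Assimilation: [hanvgw] → [hamvgw]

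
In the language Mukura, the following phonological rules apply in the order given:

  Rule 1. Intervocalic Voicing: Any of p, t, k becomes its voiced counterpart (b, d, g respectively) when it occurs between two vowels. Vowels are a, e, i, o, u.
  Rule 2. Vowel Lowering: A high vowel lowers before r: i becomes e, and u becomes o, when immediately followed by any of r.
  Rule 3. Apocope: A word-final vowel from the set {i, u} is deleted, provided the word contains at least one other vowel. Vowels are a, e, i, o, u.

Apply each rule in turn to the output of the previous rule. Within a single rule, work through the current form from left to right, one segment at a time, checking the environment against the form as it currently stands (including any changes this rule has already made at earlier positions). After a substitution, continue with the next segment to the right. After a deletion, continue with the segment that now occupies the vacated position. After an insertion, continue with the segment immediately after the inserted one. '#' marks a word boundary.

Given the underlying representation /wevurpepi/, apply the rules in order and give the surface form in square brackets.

Rule 1 Intervocalic Voicing: [wevurpepi] → [wevurpebi]
Rule 2 Vowel Lowering: [wevurpebi] → [wevorpebi]
Rule 3 Apocope: [wevorpebi] → [wevorpeb]

[wevorpeb]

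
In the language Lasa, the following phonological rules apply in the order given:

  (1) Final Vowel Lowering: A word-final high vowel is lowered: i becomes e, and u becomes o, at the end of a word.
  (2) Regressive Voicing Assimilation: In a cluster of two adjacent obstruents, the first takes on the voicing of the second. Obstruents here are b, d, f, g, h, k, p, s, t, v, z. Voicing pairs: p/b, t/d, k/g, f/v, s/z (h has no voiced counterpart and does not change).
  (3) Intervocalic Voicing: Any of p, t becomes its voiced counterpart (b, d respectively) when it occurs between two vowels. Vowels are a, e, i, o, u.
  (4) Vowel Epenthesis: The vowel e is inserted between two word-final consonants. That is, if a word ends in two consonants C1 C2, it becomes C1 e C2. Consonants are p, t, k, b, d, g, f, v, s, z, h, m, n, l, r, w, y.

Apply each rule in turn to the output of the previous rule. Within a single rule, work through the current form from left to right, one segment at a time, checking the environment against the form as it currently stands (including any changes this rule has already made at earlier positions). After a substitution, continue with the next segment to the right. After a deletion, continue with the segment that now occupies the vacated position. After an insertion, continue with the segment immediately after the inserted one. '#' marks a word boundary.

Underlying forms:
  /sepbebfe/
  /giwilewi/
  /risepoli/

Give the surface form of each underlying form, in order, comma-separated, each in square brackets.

/sepbebfe/:
  (1) Final Vowel Lowering: no change — [sepbebfe]
  (2) Regressive Voicing Assimilation: [sepbebfe] → [sebbepfe]
  (3) Intervocalic Voicing: no change — [sebbepfe]
  (4) Vowel Epenthesis: no change — [sebbepfe]
/giwilewi/:
  (1) Final Vowel Lowering: [giwilewi] → [giwilewe]
  (2) Regressive Voicing Assimilation: no change — [giwilewe]
  (3) Intervocalic Voicing: no change — [giwilewe]
  (4) Vowel Epenthesis: no change — [giwilewe]
/risepoli/:
  (1) Final Vowel Lowering: [risepoli] → [risepole]
  (2) Regressive Voicing Assimilation: no change — [risepole]
  (3) Intervocalic Voicing: [risepole] → [risebole]
  (4) Vowel Epenthesis: no change — [risebole]

[sebbepfe], [giwilewe], [risebole]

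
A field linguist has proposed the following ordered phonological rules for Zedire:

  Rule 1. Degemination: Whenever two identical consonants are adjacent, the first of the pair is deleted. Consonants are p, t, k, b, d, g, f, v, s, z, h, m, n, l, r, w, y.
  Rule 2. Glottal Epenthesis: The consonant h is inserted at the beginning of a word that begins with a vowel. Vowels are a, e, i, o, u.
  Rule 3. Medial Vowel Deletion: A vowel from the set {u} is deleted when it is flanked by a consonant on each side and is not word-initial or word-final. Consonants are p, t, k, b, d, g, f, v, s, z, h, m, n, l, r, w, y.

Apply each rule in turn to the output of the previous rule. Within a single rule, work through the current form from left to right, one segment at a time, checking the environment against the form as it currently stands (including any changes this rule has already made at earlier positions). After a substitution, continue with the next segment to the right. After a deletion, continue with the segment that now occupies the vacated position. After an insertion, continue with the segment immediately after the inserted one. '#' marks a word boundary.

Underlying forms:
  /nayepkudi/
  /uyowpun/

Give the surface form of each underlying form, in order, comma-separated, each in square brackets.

/nayepkudi/:
  Rule 1 Degemination: no change — [nayepkudi]
  Rule 2 Glottal Epenthesis: no change — [nayepkudi]
  Rule 3 Medial Vowel Deletion: [nayepkudi] → [nayepkdi]
/uyowpun/:
  Rule 1 Degemination: no change — [uyowpun]
  Rule 2 Glottal Epenthesis: [uyowpun] → [huyowpun]
  Rule 3 Medial Vowel Deletion: [huyowpun] → [hyowpn]

[nayepkdi], [hyowpn]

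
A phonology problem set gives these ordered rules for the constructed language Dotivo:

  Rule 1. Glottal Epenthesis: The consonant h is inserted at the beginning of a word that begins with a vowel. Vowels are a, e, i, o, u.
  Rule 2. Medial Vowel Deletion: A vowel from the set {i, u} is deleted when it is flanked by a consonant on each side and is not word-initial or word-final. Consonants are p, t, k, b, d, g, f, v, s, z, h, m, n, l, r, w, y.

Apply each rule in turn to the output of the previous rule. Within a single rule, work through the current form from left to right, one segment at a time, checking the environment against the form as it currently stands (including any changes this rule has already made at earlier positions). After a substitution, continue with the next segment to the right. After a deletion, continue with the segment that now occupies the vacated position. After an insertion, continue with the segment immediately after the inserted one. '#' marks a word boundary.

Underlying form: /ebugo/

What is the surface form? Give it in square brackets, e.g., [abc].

[hebgo]

Rule 1 Glottal Epenthesis: [ebugo] → [hebugo]
Rule 2 Medial Vowel Deletion: [hebugo] → [hebgo]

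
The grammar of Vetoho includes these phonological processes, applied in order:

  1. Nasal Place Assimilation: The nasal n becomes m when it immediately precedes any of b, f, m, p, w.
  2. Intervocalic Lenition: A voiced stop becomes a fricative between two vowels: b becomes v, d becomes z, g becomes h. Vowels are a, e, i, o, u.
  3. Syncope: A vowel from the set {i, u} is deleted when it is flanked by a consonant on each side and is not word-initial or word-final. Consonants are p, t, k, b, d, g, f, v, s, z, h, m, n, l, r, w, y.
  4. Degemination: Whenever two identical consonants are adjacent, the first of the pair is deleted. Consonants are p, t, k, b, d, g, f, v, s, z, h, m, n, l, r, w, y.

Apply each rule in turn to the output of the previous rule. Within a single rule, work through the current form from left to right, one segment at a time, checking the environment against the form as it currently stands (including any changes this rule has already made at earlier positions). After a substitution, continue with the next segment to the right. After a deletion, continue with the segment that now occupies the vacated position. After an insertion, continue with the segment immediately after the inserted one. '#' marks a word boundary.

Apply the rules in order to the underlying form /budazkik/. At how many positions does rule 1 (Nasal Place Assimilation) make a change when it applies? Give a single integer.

1 Nasal Place Assimilation: no change — [budazkik]
2 Intervocalic Lenition: [budazkik] → [buzazkik]
3 Syncope: [buzazkik] → [bzazkk]
4 Degemination: [bzazkk] → [bzazk]
Rule 1 changed 0 position(s).

0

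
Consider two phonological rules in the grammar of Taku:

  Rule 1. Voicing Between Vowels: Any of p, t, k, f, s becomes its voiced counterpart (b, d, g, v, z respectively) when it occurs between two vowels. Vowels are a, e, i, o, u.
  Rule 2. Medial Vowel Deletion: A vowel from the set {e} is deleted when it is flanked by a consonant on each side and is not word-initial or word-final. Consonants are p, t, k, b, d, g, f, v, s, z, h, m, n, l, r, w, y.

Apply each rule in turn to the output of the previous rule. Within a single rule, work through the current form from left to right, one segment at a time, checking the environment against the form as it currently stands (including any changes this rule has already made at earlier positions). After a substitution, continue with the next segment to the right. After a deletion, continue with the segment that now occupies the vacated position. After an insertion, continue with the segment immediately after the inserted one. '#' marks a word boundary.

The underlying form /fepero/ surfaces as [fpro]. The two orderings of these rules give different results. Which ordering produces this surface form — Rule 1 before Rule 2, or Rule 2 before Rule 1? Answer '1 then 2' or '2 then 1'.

2 then 1

Order 1 then 2:
  1 Voicing Between Vowels: [fepero] → [febero]
  2 Medial Vowel Deletion: [febero] → [fbro]
  result: [fbro]
Order 2 then 1:
  2 Medial Vowel Deletion: [fepero] → [fpro]
  1 Voicing Between Vowels: no change — [fpro]
  result: [fpro]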